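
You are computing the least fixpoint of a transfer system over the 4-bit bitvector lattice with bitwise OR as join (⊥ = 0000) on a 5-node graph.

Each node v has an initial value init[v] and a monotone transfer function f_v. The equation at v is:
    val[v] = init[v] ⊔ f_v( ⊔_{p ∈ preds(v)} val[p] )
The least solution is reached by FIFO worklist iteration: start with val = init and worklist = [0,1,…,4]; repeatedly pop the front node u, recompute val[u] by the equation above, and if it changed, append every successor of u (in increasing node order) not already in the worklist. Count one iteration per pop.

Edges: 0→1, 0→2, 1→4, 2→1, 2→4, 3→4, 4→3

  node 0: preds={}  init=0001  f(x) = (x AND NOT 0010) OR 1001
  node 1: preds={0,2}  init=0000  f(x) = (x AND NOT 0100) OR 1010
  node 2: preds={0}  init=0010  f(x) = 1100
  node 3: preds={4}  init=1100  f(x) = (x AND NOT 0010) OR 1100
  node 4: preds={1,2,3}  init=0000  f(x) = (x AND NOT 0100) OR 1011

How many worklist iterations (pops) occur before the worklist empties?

Iteration log — 8 steps:
  step 1. node 0  ⊔preds=0000  new=1001  old=0001  +wl: 
  step 2. node 1  ⊔preds=1011  new=1011  old=0000  +wl: 
  step 3. node 2  ⊔preds=1001  new=1110  old=0010  +wl: 1
  step 4. node 3  ⊔preds=0000  new=1100  stable
  step 5. node 4  ⊔preds=1111  new=1011  old=0000  +wl: 3
  step 6. node 1  ⊔preds=1111  new=1011  stable
  step 7. node 3  ⊔preds=1011  new=1101  old=1100  +wl: 4
  step 8. node 4  ⊔preds=1111  new=1011  stable

Least fixpoint reached:
  node 0: 1001
  node 1: 1011
  node 2: 1110
  node 3: 1101
  node 4: 1011

8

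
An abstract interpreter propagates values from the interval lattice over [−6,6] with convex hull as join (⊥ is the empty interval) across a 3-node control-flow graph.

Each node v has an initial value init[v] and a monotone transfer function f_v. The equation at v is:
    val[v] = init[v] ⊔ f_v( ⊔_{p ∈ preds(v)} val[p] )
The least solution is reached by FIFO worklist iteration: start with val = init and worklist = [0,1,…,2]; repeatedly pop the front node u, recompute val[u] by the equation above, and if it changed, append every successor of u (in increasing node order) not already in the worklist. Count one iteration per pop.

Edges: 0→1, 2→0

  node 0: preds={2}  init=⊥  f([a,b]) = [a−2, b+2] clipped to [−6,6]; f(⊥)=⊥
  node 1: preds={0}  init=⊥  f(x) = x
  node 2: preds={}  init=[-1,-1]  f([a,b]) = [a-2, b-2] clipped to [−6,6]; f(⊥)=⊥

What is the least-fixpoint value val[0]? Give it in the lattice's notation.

[-3,1]

Iteration log — 3 steps:
  step 1. node 0  ⊔preds=[-1,-1]  new=[-3,1]  old=⊥  +wl: 
  step 2. node 1  ⊔preds=[-3,1]  new=[-3,1]  old=⊥  +wl: 
  step 3. node 2  ⊔preds=⊥  new=[-1,-1]  stable

Least fixpoint reached:
  node 0: [-3,1]
  node 1: [-3,1]
  node 2: [-1,-1]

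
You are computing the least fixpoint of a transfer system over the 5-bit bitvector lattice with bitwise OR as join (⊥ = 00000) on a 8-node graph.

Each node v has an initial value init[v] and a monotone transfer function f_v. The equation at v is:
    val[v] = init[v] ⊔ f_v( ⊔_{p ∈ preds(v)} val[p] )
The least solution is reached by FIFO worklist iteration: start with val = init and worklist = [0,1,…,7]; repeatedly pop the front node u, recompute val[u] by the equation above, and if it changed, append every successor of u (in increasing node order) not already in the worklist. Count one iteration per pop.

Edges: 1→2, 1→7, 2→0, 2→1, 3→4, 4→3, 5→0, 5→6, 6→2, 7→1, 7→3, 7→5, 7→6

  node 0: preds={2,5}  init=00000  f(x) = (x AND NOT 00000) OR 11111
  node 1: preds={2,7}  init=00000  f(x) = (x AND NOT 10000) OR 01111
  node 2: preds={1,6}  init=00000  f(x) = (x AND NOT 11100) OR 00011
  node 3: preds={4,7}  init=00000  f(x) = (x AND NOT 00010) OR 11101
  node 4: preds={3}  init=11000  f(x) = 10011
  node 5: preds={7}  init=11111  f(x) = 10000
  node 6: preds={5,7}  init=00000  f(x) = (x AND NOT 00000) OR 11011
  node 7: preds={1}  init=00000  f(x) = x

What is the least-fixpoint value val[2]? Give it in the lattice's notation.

00011

Trace (14 dequeues):
  [1] u=0 | in 11111 | out 11111 | prev 00000 | push {}
  [2] u=1 | in 00000 | out 01111 | prev 00000 | push {}
  [3] u=2 | in 01111 | out 00011 | prev 00000 | push {0,1}
  [4] u=3 | in 11000 | out 11101 | prev 00000 | push {}
  [5] u=4 | in 11101 | out 11011 | prev 11000 | push {3}
  [6] u=5 | in 00000 | out 11111 | ==
  [7] u=6 | in 11111 | out 11111 | prev 00000 | push {2}
  [8] u=7 | in 01111 | out 01111 | prev 00000 | push {5,6}
  [9] u=0 | in 11111 | out 11111 | ==
  [10] u=1 | in 01111 | out 01111 | ==
  [11] u=3 | in 11111 | out 11101 | ==
  [12] u=2 | in 11111 | out 00011 | ==
  [13] u=5 | in 01111 | out 11111 | ==
  [14] u=6 | in 11111 | out 11111 | ==

Converged values:
  [0] 11111
  [1] 01111
  [2] 00011
  [3] 11101
  [4] 11011
  [5] 11111
  [6] 11111
  [7] 01111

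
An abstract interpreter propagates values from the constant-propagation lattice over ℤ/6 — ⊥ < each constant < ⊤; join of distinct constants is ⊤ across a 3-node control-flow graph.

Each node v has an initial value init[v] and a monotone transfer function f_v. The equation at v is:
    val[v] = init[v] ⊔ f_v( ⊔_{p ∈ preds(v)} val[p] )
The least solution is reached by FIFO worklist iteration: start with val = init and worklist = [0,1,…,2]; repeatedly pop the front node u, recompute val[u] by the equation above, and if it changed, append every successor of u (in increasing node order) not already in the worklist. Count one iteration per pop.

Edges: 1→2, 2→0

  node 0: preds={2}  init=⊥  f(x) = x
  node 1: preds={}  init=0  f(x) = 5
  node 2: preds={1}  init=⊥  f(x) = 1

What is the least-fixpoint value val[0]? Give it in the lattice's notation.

Trace (4 dequeues):
  [1] u=0 | in ⊥ | out ⊥ | ==
  [2] u=1 | in ⊥ | out ⊤ | prev 0 | push {}
  [3] u=2 | in ⊤ | out 1 | prev ⊥ | push {0}
  [4] u=0 | in 1 | out 1 | prev ⊥ | push {}

Converged values:
  [0] 1
  [1] ⊤
  [2] 1

1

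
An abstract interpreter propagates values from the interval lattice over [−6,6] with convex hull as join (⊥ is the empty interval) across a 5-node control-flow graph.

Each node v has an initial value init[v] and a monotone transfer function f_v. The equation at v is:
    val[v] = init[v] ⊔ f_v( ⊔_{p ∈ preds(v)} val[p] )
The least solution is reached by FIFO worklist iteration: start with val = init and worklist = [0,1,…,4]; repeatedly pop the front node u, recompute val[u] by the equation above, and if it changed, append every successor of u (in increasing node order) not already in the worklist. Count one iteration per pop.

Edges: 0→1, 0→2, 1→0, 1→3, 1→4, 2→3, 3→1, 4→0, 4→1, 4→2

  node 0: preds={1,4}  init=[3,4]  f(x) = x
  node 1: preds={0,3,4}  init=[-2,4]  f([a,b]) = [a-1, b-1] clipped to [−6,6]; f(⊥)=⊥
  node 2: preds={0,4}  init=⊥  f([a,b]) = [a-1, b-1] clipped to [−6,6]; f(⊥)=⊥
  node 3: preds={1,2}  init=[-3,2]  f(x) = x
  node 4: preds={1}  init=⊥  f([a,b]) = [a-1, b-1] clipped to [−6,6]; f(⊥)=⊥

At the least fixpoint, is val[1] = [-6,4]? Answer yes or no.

Trace (14 dequeues):
  [1] u=0 | in [-2,4] | out [-2,4] | prev [3,4] | push {}
  [2] u=1 | in [-3,4] | out [-4,4] | prev [-2,4] | push {0}
  [3] u=2 | in [-2,4] | out [-3,3] | prev ⊥ | push {}
  [4] u=3 | in [-4,4] | out [-4,4] | prev [-3,2] | push {1}
  [5] u=4 | in [-4,4] | out [-5,3] | prev ⊥ | push {2}
  [6] u=0 | in [-5,4] | out [-5,4] | prev [-2,4] | push {}
  [7] u=1 | in [-5,4] | out [-6,4] | prev [-4,4] | push {0,3,4}
  [8] u=2 | in [-5,4] | out [-6,3] | prev [-3,3] | push {}
  [9] u=0 | in [-6,4] | out [-6,4] | prev [-5,4] | push {1,2}
  [10] u=3 | in [-6,4] | out [-6,4] | prev [-4,4] | push {}
  [11] u=4 | in [-6,4] | out [-6,3] | prev [-5,3] | push {0}
  [12] u=1 | in [-6,4] | out [-6,4] | ==
  [13] u=2 | in [-6,4] | out [-6,3] | ==
  [14] u=0 | in [-6,4] | out [-6,4] | ==

Converged values:
  [0] [-6,4]
  [1] [-6,4]
  [2] [-6,3]
  [3] [-6,4]
  [4] [-6,3]

yes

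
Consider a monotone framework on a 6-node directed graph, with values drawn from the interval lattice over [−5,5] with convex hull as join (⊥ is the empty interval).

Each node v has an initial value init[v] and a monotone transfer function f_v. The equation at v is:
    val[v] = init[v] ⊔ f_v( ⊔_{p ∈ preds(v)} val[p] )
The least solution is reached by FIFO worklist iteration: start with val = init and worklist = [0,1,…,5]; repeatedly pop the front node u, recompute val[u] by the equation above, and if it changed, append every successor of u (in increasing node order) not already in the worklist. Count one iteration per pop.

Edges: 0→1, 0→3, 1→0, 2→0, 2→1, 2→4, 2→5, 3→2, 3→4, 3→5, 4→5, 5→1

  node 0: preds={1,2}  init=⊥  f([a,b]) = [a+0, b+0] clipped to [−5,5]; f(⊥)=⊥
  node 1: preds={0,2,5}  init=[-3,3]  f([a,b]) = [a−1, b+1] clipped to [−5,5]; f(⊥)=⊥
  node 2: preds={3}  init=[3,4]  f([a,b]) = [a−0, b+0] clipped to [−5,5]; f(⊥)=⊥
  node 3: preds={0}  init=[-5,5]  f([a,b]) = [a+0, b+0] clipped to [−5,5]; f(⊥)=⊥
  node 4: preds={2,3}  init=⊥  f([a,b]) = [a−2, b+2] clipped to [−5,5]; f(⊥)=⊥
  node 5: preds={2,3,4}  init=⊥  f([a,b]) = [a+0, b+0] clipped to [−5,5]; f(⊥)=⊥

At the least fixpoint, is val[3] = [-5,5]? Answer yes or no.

Worklist (10 pops):
  #1 pop 0: in=[-3,4] → [-3,4] (was ⊥); enqueue []
  #2 pop 1: in=[-3,4] → [-4,5] (was [-3,3]); enqueue [0]
  #3 pop 2: in=[-5,5] → [-5,5] (was [3,4]); enqueue [1]
  #4 pop 3: in=[-3,4] → [-5,5] (no change)
  #5 pop 4: in=[-5,5] → [-5,5] (was ⊥); enqueue []
  #6 pop 5: in=[-5,5] → [-5,5] (was ⊥); enqueue []
  #7 pop 0: in=[-5,5] → [-5,5] (was [-3,4]); enqueue [3]
  #8 pop 1: in=[-5,5] → [-5,5] (was [-4,5]); enqueue [0]
  #9 pop 3: in=[-5,5] → [-5,5] (no change)
  #10 pop 0: in=[-5,5] → [-5,5] (no change)

Fixpoint:
  val[0] = [-5,5]
  val[1] = [-5,5]
  val[2] = [-5,5]
  val[3] = [-5,5]
  val[4] = [-5,5]
  val[5] = [-5,5]

yes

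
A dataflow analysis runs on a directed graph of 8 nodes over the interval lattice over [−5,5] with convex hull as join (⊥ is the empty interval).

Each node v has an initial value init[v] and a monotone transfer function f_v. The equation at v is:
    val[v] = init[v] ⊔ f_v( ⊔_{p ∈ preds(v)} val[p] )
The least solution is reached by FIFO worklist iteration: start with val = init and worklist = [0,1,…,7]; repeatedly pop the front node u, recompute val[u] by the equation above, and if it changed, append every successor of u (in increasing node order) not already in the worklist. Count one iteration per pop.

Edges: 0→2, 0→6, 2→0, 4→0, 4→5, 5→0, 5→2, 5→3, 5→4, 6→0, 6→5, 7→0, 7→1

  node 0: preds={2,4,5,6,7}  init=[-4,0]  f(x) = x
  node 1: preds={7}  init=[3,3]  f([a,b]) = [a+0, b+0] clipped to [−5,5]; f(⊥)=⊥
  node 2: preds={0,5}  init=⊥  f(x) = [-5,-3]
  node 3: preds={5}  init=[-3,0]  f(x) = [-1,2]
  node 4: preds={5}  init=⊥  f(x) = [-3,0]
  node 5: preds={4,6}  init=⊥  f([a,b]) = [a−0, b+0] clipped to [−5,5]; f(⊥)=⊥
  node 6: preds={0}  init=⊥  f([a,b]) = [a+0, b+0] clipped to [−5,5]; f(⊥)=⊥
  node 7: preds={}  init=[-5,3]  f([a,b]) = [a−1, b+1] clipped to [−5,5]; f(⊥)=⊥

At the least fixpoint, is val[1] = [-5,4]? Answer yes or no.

no

Trace (17 dequeues):
  [1] u=0 | in [-5,3] | out [-5,3] | prev [-4,0] | push {}
  [2] u=1 | in [-5,3] | out [-5,3] | prev [3,3] | push {}
  [3] u=2 | in [-5,3] | out [-5,-3] | prev ⊥ | push {0}
  [4] u=3 | in ⊥ | out [-3,2] | prev [-3,0] | push {}
  [5] u=4 | in ⊥ | out [-3,0] | prev ⊥ | push {}
  [6] u=5 | in [-3,0] | out [-3,0] | prev ⊥ | push {2,3,4}
  [7] u=6 | in [-5,3] | out [-5,3] | prev ⊥ | push {5}
  [8] u=7 | in ⊥ | out [-5,3] | ==
  [9] u=0 | in [-5,3] | out [-5,3] | ==
  [10] u=2 | in [-5,3] | out [-5,-3] | ==
  [11] u=3 | in [-3,0] | out [-3,2] | ==
  [12] u=4 | in [-3,0] | out [-3,0] | ==
  [13] u=5 | in [-5,3] | out [-5,3] | prev [-3,0] | push {0,2,3,4}
  [14] u=0 | in [-5,3] | out [-5,3] | ==
  [15] u=2 | in [-5,3] | out [-5,-3] | ==
  [16] u=3 | in [-5,3] | out [-3,2] | ==
  [17] u=4 | in [-5,3] | out [-3,0] | ==

Converged values:
  [0] [-5,3]
  [1] [-5,3]
  [2] [-5,-3]
  [3] [-3,2]
  [4] [-3,0]
  [5] [-5,3]
  [6] [-5,3]
  [7] [-5,3]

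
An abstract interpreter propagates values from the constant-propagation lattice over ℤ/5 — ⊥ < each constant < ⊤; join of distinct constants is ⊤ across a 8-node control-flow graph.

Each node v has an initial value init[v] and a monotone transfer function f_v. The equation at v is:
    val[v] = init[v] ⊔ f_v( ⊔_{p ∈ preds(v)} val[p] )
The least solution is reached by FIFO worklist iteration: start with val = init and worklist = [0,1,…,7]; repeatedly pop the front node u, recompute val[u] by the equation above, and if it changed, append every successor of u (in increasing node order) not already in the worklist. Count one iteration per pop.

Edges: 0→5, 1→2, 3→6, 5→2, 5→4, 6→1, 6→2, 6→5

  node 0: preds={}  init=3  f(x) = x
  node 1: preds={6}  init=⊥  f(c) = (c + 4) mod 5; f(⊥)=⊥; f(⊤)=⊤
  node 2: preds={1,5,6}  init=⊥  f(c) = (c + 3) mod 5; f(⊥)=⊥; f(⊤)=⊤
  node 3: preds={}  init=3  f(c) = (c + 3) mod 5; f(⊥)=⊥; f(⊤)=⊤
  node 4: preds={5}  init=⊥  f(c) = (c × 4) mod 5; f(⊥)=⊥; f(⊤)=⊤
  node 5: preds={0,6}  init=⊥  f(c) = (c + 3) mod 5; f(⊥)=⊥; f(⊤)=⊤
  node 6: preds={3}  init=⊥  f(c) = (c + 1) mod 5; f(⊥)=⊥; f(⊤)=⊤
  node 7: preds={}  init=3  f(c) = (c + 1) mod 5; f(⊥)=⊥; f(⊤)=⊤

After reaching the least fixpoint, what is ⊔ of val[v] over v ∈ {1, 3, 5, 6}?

⊤

Iteration log — 14 steps:
  step 1. node 0  ⊔preds=⊥  new=3  stable
  step 2. node 1  ⊔preds=⊥  new=⊥  stable
  step 3. node 2  ⊔preds=⊥  new=⊥  stable
  step 4. node 3  ⊔preds=⊥  new=3  stable
  step 5. node 4  ⊔preds=⊥  new=⊥  stable
  step 6. node 5  ⊔preds=3  new=1  old=⊥  +wl: 2,4
  step 7. node 6  ⊔preds=3  new=4  old=⊥  +wl: 1,5
  step 8. node 7  ⊔preds=⊥  new=3  stable
  step 9. node 2  ⊔preds=⊤  new=⊤  old=⊥  +wl: 
  step 10. node 4  ⊔preds=1  new=4  old=⊥  +wl: 
  step 11. node 1  ⊔preds=4  new=3  old=⊥  +wl: 2
  step 12. node 5  ⊔preds=⊤  new=⊤  old=1  +wl: 4
  step 13. node 2  ⊔preds=⊤  new=⊤  stable
  step 14. node 4  ⊔preds=⊤  new=⊤  old=4  +wl: 

Least fixpoint reached:
  node 0: 3
  node 1: 3
  node 2: ⊤
  node 3: 3
  node 4: ⊤
  node 5: ⊤
  node 6: 4
  node 7: 3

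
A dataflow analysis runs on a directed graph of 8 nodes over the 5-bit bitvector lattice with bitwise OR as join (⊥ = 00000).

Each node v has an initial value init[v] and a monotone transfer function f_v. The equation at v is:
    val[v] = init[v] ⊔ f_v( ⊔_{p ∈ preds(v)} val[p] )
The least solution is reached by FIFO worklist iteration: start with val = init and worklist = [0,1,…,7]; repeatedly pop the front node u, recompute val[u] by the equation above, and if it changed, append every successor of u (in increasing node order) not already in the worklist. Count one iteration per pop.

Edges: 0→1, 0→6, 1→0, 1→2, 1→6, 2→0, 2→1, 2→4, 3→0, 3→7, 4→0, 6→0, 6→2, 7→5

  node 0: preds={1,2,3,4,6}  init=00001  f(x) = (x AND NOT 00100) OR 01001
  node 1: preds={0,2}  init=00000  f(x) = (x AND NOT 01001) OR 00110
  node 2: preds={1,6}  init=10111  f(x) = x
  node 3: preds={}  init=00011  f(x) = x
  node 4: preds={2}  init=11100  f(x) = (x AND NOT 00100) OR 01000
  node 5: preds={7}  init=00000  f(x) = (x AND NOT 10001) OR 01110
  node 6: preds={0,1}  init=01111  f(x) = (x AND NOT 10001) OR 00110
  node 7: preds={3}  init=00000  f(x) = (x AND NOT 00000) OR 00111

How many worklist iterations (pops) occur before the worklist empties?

Worklist (11 pops):
  #1 pop 0: in=11111 → 11011 (was 00001); enqueue []
  #2 pop 1: in=11111 → 10110 (was 00000); enqueue [0]
  #3 pop 2: in=11111 → 11111 (was 10111); enqueue [1]
  #4 pop 3: in=00000 → 00011 (no change)
  #5 pop 4: in=11111 → 11111 (was 11100); enqueue []
  #6 pop 5: in=00000 → 01110 (was 00000); enqueue []
  #7 pop 6: in=11111 → 01111 (no change)
  #8 pop 7: in=00011 → 00111 (was 00000); enqueue [5]
  #9 pop 0: in=11111 → 11011 (no change)
  #10 pop 1: in=11111 → 10110 (no change)
  #11 pop 5: in=00111 → 01110 (no change)

Fixpoint:
  val[0] = 11011
  val[1] = 10110
  val[2] = 11111
  val[3] = 00011
  val[4] = 11111
  val[5] = 01110
  val[6] = 01111
  val[7] = 00111

11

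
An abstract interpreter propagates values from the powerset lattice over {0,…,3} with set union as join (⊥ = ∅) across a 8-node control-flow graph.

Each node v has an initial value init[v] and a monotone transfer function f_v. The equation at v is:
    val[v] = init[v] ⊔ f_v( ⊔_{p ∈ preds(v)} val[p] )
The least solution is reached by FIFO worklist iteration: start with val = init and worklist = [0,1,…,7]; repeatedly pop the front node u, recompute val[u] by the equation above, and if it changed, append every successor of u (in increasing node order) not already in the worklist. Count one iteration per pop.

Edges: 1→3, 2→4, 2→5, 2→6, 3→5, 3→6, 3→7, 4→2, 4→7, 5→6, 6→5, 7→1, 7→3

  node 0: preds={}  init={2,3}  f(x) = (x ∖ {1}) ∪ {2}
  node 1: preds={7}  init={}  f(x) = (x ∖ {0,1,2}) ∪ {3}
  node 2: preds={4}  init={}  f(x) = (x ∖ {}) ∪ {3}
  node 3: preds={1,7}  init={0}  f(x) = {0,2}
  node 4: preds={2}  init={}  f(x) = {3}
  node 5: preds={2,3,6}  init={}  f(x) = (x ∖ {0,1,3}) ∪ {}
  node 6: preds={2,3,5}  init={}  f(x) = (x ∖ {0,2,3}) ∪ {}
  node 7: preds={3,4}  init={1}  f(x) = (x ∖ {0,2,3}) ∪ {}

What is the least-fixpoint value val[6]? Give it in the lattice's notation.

Iteration log — 9 steps:
  step 1. node 0  ⊔preds={}  new={2,3}  stable
  step 2. node 1  ⊔preds={1}  new={3}  old={}  +wl: 
  step 3. node 2  ⊔preds={}  new={3}  old={}  +wl: 
  step 4. node 3  ⊔preds={1,3}  new={0,2}  old={0}  +wl: 
  step 5. node 4  ⊔preds={3}  new={3}  old={}  +wl: 2
  step 6. node 5  ⊔preds={0,2,3}  new={2}  old={}  +wl: 
  step 7. node 6  ⊔preds={0,2,3}  new={}  stable
  step 8. node 7  ⊔preds={0,2,3}  new={1}  stable
  step 9. node 2  ⊔preds={3}  new={3}  stable

Least fixpoint reached:
  node 0: {2,3}
  node 1: {3}
  node 2: {3}
  node 3: {0,2}
  node 4: {3}
  node 5: {2}
  node 6: {}
  node 7: {1}

{}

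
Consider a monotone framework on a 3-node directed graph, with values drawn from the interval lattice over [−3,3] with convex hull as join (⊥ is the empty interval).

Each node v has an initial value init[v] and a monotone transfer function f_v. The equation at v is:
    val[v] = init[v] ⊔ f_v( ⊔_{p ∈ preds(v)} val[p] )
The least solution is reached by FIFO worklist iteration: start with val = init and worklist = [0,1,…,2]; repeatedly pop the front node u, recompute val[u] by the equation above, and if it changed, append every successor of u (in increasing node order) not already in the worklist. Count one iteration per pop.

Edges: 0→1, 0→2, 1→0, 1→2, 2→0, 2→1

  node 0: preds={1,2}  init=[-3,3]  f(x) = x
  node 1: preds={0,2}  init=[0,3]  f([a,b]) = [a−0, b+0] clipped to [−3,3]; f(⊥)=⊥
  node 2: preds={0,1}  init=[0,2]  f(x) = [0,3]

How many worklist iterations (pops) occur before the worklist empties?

5

Iteration log — 5 steps:
  step 1. node 0  ⊔preds=[0,3]  new=[-3,3]  stable
  step 2. node 1  ⊔preds=[-3,3]  new=[-3,3]  old=[0,3]  +wl: 0
  step 3. node 2  ⊔preds=[-3,3]  new=[0,3]  old=[0,2]  +wl: 1
  step 4. node 0  ⊔preds=[-3,3]  new=[-3,3]  stable
  step 5. node 1  ⊔preds=[-3,3]  new=[-3,3]  stable

Least fixpoint reached:
  node 0: [-3,3]
  node 1: [-3,3]
  node 2: [0,3]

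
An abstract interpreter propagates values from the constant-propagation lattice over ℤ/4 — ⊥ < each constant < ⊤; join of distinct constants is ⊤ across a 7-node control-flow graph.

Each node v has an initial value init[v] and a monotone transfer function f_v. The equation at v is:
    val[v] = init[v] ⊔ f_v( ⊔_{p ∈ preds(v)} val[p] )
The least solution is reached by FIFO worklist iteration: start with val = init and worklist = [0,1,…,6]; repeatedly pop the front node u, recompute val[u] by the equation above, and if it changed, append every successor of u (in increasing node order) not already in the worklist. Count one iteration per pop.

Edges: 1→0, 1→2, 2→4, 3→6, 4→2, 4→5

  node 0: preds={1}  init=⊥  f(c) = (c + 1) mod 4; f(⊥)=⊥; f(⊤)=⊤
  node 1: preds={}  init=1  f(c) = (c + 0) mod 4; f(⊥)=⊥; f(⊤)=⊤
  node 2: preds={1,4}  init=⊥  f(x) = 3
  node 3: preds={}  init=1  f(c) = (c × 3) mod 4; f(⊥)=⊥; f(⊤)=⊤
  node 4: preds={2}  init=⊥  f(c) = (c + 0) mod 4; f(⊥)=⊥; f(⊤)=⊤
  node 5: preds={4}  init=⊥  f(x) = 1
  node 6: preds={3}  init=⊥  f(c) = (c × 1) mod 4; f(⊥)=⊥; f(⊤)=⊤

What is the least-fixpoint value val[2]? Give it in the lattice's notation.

3

Iteration log — 8 steps:
  step 1. node 0  ⊔preds=1  new=2  old=⊥  +wl: 
  step 2. node 1  ⊔preds=⊥  new=1  stable
  step 3. node 2  ⊔preds=1  new=3  old=⊥  +wl: 
  step 4. node 3  ⊔preds=⊥  new=1  stable
  step 5. node 4  ⊔preds=3  new=3  old=⊥  +wl: 2
  step 6. node 5  ⊔preds=3  new=1  old=⊥  +wl: 
  step 7. node 6  ⊔preds=1  new=1  old=⊥  +wl: 
  step 8. node 2  ⊔preds=⊤  new=3  stable

Least fixpoint reached:
  node 0: 2
  node 1: 1
  node 2: 3
  node 3: 1
  node 4: 3
  node 5: 1
  node 6: 1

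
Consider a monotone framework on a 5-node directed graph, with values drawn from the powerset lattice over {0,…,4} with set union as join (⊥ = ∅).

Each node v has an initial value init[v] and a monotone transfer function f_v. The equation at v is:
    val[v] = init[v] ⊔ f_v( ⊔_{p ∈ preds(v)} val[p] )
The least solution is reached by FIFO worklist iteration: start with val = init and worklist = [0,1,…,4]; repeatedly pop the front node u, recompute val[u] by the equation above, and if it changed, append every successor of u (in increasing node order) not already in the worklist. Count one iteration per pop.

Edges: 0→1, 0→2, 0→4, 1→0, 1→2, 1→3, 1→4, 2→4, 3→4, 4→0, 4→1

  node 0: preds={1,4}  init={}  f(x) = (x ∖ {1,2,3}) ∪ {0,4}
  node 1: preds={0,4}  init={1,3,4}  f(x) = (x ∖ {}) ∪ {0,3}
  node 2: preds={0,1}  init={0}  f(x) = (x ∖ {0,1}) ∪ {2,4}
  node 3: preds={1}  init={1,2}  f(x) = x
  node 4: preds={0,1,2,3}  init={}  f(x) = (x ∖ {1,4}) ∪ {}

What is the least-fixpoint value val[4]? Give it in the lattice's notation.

{0,2,3}

Worklist (11 pops):
  #1 pop 0: in={1,3,4} → {0,4} (was {}); enqueue []
  #2 pop 1: in={0,4} → {0,1,3,4} (was {1,3,4}); enqueue [0]
  #3 pop 2: in={0,1,3,4} → {0,2,3,4} (was {0}); enqueue []
  #4 pop 3: in={0,1,3,4} → {0,1,2,3,4} (was {1,2}); enqueue []
  #5 pop 4: in={0,1,2,3,4} → {0,2,3} (was {}); enqueue [1]
  #6 pop 0: in={0,1,2,3,4} → {0,4} (no change)
  #7 pop 1: in={0,2,3,4} → {0,1,2,3,4} (was {0,1,3,4}); enqueue [0,2,3,4]
  #8 pop 0: in={0,1,2,3,4} → {0,4} (no change)
  #9 pop 2: in={0,1,2,3,4} → {0,2,3,4} (no change)
  #10 pop 3: in={0,1,2,3,4} → {0,1,2,3,4} (no change)
  #11 pop 4: in={0,1,2,3,4} → {0,2,3} (no change)

Fixpoint:
  val[0] = {0,4}
  val[1] = {0,1,2,3,4}
  val[2] = {0,2,3,4}
  val[3] = {0,1,2,3,4}
  val[4] = {0,2,3}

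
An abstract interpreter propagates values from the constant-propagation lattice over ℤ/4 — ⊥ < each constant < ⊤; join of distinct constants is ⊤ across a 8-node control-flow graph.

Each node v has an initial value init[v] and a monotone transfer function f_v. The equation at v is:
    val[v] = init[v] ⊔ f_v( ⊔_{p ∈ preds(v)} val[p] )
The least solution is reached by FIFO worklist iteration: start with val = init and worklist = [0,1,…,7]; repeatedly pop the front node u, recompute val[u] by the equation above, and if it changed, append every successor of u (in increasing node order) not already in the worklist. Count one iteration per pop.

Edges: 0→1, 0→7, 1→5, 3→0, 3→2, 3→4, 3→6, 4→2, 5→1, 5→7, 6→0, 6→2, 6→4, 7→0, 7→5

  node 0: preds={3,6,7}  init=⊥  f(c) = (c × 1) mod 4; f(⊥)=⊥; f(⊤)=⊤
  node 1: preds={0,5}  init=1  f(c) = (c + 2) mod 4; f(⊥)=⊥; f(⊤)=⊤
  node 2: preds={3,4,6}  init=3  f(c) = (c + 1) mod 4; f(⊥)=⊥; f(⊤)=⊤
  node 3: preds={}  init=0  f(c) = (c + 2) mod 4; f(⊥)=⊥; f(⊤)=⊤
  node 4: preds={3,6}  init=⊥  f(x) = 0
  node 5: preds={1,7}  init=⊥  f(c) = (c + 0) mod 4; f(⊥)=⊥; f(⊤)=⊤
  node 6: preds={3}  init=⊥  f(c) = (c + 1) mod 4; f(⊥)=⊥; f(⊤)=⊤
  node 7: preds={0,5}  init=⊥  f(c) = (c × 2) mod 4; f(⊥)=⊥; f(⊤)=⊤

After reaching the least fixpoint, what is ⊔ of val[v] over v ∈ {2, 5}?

⊤

Iteration log — 15 steps:
  step 1. node 0  ⊔preds=0  new=0  old=⊥  +wl: 
  step 2. node 1  ⊔preds=0  new=⊤  old=1  +wl: 
  step 3. node 2  ⊔preds=0  new=⊤  old=3  +wl: 
  step 4. node 3  ⊔preds=⊥  new=0  stable
  step 5. node 4  ⊔preds=0  new=0  old=⊥  +wl: 2
  step 6. node 5  ⊔preds=⊤  new=⊤  old=⊥  +wl: 1
  step 7. node 6  ⊔preds=0  new=1  old=⊥  +wl: 0,4
  step 8. node 7  ⊔preds=⊤  new=⊤  old=⊥  +wl: 5
  step 9. node 2  ⊔preds=⊤  new=⊤  stable
  step 10. node 1  ⊔preds=⊤  new=⊤  stable
  step 11. node 0  ⊔preds=⊤  new=⊤  old=0  +wl: 1,7
  step 12. node 4  ⊔preds=⊤  new=0  stable
  step 13. node 5  ⊔preds=⊤  new=⊤  stable
  step 14. node 1  ⊔preds=⊤  new=⊤  stable
  step 15. node 7  ⊔preds=⊤  new=⊤  stable

Least fixpoint reached:
  node 0: ⊤
  node 1: ⊤
  node 2: ⊤
  node 3: 0
  node 4: 0
  node 5: ⊤
  node 6: 1
  node 7: ⊤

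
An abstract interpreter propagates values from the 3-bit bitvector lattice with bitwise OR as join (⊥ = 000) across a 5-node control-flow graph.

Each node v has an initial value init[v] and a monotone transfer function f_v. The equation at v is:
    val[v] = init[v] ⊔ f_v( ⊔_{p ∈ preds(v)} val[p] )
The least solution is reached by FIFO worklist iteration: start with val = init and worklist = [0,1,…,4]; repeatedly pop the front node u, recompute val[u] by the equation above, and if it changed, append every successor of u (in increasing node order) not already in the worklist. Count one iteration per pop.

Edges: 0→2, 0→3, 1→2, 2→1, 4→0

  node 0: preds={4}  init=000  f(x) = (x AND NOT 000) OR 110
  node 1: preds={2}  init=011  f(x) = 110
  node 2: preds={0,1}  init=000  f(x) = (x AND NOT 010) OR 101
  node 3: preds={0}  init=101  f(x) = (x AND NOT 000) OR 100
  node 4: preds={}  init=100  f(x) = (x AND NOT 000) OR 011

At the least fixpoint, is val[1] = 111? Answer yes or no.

yes

Iteration log — 9 steps:
  step 1. node 0  ⊔preds=100  new=110  old=000  +wl: 
  step 2. node 1  ⊔preds=000  new=111  old=011  +wl: 
  step 3. node 2  ⊔preds=111  new=101  old=000  +wl: 1
  step 4. node 3  ⊔preds=110  new=111  old=101  +wl: 
  step 5. node 4  ⊔preds=000  new=111  old=100  +wl: 0
  step 6. node 1  ⊔preds=101  new=111  stable
  step 7. node 0  ⊔preds=111  new=111  old=110  +wl: 2,3
  step 8. node 2  ⊔preds=111  new=101  stable
  step 9. node 3  ⊔preds=111  new=111  stable

Least fixpoint reached:
  node 0: 111
  node 1: 111
  node 2: 101
  node 3: 111
  node 4: 111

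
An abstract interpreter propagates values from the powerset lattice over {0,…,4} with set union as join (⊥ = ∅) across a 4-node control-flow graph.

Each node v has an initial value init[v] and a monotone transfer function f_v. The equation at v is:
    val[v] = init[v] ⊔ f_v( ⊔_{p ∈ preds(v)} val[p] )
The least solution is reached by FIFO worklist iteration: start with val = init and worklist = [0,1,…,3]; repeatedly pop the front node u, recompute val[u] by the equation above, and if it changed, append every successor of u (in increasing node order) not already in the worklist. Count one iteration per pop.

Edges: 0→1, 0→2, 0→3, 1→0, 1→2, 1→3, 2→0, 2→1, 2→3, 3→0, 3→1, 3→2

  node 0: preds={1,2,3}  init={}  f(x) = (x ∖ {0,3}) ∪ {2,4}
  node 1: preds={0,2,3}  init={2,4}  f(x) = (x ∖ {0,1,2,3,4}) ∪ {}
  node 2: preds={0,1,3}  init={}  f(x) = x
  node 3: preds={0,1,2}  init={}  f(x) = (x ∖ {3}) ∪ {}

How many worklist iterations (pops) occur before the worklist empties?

Worklist (7 pops):
  #1 pop 0: in={2,4} → {2,4} (was {}); enqueue []
  #2 pop 1: in={2,4} → {2,4} (no change)
  #3 pop 2: in={2,4} → {2,4} (was {}); enqueue [0,1]
  #4 pop 3: in={2,4} → {2,4} (was {}); enqueue [2]
  #5 pop 0: in={2,4} → {2,4} (no change)
  #6 pop 1: in={2,4} → {2,4} (no change)
  #7 pop 2: in={2,4} → {2,4} (no change)

Fixpoint:
  val[0] = {2,4}
  val[1] = {2,4}
  val[2] = {2,4}
  val[3] = {2,4}

7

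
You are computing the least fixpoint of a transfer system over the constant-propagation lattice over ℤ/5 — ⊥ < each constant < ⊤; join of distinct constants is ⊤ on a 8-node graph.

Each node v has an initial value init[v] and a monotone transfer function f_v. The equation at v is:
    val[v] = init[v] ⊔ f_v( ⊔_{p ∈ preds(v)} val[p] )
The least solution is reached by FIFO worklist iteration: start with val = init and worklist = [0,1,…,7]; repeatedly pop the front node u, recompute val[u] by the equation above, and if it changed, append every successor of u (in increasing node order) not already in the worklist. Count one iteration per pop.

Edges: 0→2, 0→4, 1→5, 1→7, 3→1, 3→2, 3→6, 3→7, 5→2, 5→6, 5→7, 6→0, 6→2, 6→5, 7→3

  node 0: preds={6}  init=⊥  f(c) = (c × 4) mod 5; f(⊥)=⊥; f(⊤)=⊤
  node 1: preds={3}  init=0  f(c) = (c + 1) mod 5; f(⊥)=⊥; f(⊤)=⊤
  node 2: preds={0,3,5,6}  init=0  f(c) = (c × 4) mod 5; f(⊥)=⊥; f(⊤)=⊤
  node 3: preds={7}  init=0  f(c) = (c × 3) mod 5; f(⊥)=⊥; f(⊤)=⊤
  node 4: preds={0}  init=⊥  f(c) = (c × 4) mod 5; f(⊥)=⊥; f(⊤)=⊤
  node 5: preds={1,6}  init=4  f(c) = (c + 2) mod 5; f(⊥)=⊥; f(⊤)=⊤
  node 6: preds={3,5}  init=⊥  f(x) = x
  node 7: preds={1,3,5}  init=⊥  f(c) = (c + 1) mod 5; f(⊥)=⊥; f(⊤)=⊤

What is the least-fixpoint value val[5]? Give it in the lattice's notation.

Iteration log — 17 steps:
  step 1. node 0  ⊔preds=⊥  new=⊥  stable
  step 2. node 1  ⊔preds=0  new=⊤  old=0  +wl: 
  step 3. node 2  ⊔preds=⊤  new=⊤  old=0  +wl: 
  step 4. node 3  ⊔preds=⊥  new=0  stable
  step 5. node 4  ⊔preds=⊥  new=⊥  stable
  step 6. node 5  ⊔preds=⊤  new=⊤  old=4  +wl: 2
  step 7. node 6  ⊔preds=⊤  new=⊤  old=⊥  +wl: 0,5
  step 8. node 7  ⊔preds=⊤  new=⊤  old=⊥  +wl: 3
  step 9. node 2  ⊔preds=⊤  new=⊤  stable
  step 10. node 0  ⊔preds=⊤  new=⊤  old=⊥  +wl: 2,4
  step 11. node 5  ⊔preds=⊤  new=⊤  stable
  step 12. node 3  ⊔preds=⊤  new=⊤  old=0  +wl: 1,6,7
  step 13. node 2  ⊔preds=⊤  new=⊤  stable
  step 14. node 4  ⊔preds=⊤  new=⊤  old=⊥  +wl: 
  step 15. node 1  ⊔preds=⊤  new=⊤  stable
  step 16. node 6  ⊔preds=⊤  new=⊤  stable
  step 17. node 7  ⊔preds=⊤  new=⊤  stable

Least fixpoint reached:
  node 0: ⊤
  node 1: ⊤
  node 2: ⊤
  node 3: ⊤
  node 4: ⊤
  node 5: ⊤
  node 6: ⊤
  node 7: ⊤

⊤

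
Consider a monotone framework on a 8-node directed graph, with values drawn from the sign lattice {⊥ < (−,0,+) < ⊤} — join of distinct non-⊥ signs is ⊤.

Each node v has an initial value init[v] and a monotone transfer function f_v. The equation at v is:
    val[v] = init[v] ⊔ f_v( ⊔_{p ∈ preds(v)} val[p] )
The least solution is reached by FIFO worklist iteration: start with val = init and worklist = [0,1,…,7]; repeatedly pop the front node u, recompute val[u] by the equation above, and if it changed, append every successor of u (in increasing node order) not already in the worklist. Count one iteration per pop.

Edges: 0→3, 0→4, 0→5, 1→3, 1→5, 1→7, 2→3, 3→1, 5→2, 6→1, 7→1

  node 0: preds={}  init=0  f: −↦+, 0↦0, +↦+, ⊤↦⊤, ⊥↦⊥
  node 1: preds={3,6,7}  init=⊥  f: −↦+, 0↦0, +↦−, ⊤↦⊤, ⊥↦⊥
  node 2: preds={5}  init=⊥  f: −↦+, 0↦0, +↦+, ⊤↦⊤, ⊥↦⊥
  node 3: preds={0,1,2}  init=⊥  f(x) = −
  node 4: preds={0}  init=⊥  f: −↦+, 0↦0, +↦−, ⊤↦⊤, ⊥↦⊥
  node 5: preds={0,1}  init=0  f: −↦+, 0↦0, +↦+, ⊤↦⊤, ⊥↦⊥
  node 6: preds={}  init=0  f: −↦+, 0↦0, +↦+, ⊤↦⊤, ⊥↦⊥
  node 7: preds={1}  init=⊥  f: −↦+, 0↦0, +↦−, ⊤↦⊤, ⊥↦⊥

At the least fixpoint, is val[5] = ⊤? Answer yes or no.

yes

Trace (15 dequeues):
  [1] u=0 | in ⊥ | out 0 | ==
  [2] u=1 | in 0 | out 0 | prev ⊥ | push {}
  [3] u=2 | in 0 | out 0 | prev ⊥ | push {}
  [4] u=3 | in 0 | out − | prev ⊥ | push {1}
  [5] u=4 | in 0 | out 0 | prev ⊥ | push {}
  [6] u=5 | in 0 | out 0 | ==
  [7] u=6 | in ⊥ | out 0 | ==
  [8] u=7 | in 0 | out 0 | prev ⊥ | push {}
  [9] u=1 | in ⊤ | out ⊤ | prev 0 | push {3,5,7}
  [10] u=3 | in ⊤ | out − | ==
  [11] u=5 | in ⊤ | out ⊤ | prev 0 | push {2}
  [12] u=7 | in ⊤ | out ⊤ | prev 0 | push {1}
  [13] u=2 | in ⊤ | out ⊤ | prev 0 | push {3}
  [14] u=1 | in ⊤ | out ⊤ | ==
  [15] u=3 | in ⊤ | out − | ==

Converged values:
  [0] 0
  [1] ⊤
  [2] ⊤
  [3] −
  [4] 0
  [5] ⊤
  [6] 0
  [7] ⊤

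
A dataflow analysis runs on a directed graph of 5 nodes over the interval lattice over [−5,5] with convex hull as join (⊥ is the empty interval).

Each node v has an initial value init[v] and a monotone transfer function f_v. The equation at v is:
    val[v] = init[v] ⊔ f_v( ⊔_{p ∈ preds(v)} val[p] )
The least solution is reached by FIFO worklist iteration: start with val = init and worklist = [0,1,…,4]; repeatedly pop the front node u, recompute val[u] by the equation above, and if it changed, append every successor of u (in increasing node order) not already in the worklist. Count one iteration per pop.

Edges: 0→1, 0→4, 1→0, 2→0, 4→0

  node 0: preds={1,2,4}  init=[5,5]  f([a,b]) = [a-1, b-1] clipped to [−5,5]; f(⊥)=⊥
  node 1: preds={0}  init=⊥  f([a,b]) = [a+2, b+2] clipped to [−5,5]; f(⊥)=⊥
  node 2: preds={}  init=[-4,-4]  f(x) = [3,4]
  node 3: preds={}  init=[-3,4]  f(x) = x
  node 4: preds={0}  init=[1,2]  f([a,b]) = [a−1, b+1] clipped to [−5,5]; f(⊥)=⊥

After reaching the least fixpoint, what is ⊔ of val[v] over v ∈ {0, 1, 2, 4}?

Worklist (6 pops):
  #1 pop 0: in=[-4,2] → [-5,5] (was [5,5]); enqueue []
  #2 pop 1: in=[-5,5] → [-3,5] (was ⊥); enqueue [0]
  #3 pop 2: in=⊥ → [-4,4] (was [-4,-4]); enqueue []
  #4 pop 3: in=⊥ → [-3,4] (no change)
  #5 pop 4: in=[-5,5] → [-5,5] (was [1,2]); enqueue []
  #6 pop 0: in=[-5,5] → [-5,5] (no change)

Fixpoint:
  val[0] = [-5,5]
  val[1] = [-3,5]
  val[2] = [-4,4]
  val[3] = [-3,4]
  val[4] = [-5,5]

[-5,5]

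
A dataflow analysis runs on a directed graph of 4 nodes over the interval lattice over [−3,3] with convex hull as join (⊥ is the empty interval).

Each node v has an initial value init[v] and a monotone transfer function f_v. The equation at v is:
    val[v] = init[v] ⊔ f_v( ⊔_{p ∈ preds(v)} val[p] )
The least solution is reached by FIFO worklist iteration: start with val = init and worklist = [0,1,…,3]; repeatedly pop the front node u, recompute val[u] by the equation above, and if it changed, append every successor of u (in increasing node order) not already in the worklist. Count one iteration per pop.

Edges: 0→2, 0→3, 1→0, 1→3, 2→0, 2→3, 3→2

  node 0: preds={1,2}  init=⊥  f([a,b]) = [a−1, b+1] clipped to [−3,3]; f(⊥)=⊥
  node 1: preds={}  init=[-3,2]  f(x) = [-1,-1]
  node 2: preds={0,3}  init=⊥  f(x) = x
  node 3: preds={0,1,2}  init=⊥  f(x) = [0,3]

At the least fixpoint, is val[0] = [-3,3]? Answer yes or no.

yes

Trace (6 dequeues):
  [1] u=0 | in [-3,2] | out [-3,3] | prev ⊥ | push {}
  [2] u=1 | in ⊥ | out [-3,2] | ==
  [3] u=2 | in [-3,3] | out [-3,3] | prev ⊥ | push {0}
  [4] u=3 | in [-3,3] | out [0,3] | prev ⊥ | push {2}
  [5] u=0 | in [-3,3] | out [-3,3] | ==
  [6] u=2 | in [-3,3] | out [-3,3] | ==

Converged values:
  [0] [-3,3]
  [1] [-3,2]
  [2] [-3,3]
  [3] [0,3]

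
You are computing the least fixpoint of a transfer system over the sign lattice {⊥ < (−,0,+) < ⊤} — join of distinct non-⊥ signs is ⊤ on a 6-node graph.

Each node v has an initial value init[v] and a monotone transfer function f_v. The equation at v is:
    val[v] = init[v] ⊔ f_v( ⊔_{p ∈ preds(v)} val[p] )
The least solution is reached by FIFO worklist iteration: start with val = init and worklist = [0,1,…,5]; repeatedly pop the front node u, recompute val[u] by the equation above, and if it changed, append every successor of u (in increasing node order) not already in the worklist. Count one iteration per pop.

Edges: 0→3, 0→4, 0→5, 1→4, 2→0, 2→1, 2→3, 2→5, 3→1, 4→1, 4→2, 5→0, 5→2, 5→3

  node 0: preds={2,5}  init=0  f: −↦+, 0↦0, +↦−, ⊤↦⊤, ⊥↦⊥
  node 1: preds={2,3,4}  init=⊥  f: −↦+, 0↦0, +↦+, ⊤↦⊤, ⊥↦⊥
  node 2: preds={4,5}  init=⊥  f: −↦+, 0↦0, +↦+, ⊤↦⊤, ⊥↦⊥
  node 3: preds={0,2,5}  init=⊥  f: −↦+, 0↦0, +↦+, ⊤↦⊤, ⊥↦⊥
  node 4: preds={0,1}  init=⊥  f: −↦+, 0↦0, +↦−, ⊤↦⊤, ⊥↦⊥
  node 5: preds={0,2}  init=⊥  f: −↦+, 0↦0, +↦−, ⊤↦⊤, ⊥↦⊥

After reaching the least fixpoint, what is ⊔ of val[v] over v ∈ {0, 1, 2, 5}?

Trace (13 dequeues):
  [1] u=0 | in ⊥ | out 0 | ==
  [2] u=1 | in ⊥ | out ⊥ | ==
  [3] u=2 | in ⊥ | out ⊥ | ==
  [4] u=3 | in 0 | out 0 | prev ⊥ | push {1}
  [5] u=4 | in 0 | out 0 | prev ⊥ | push {2}
  [6] u=5 | in 0 | out 0 | prev ⊥ | push {0,3}
  [7] u=1 | in 0 | out 0 | prev ⊥ | push {4}
  [8] u=2 | in 0 | out 0 | prev ⊥ | push {1,5}
  [9] u=0 | in 0 | out 0 | ==
  [10] u=3 | in 0 | out 0 | ==
  [11] u=4 | in 0 | out 0 | ==
  [12] u=1 | in 0 | out 0 | ==
  [13] u=5 | in 0 | out 0 | ==

Converged values:
  [0] 0
  [1] 0
  [2] 0
  [3] 0
  [4] 0
  [5] 0

0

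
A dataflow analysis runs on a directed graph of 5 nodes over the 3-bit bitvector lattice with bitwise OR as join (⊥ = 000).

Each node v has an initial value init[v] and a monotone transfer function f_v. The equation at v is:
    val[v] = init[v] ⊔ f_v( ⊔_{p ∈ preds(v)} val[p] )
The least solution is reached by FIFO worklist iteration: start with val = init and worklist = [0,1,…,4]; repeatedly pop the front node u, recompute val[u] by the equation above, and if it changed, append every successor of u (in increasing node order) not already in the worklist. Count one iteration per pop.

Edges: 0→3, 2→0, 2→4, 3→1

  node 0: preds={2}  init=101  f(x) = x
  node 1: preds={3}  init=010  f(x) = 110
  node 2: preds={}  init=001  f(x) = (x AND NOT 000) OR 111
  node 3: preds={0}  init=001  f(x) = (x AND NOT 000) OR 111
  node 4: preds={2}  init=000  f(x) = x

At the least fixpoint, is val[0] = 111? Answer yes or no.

yes

Trace (8 dequeues):
  [1] u=0 | in 001 | out 101 | ==
  [2] u=1 | in 001 | out 110 | prev 010 | push {}
  [3] u=2 | in 000 | out 111 | prev 001 | push {0}
  [4] u=3 | in 101 | out 111 | prev 001 | push {1}
  [5] u=4 | in 111 | out 111 | prev 000 | push {}
  [6] u=0 | in 111 | out 111 | prev 101 | push {3}
  [7] u=1 | in 111 | out 110 | ==
  [8] u=3 | in 111 | out 111 | ==

Converged values:
  [0] 111
  [1] 110
  [2] 111
  [3] 111
  [4] 111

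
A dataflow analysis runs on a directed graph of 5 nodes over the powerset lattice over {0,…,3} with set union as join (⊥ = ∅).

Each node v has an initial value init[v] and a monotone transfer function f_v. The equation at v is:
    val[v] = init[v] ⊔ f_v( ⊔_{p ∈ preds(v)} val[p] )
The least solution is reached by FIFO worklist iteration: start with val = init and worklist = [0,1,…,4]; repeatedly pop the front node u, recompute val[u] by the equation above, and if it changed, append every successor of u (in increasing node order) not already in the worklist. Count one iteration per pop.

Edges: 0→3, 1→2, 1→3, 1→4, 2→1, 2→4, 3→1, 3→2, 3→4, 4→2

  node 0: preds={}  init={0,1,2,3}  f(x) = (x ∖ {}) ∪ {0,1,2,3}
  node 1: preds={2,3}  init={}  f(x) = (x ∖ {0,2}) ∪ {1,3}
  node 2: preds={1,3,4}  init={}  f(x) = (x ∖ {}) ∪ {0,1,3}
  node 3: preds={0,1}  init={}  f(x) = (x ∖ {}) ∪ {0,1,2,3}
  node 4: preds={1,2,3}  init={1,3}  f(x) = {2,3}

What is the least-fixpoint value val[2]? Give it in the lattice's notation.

{0,1,2,3}

Iteration log — 9 steps:
  step 1. node 0  ⊔preds={}  new={0,1,2,3}  stable
  step 2. node 1  ⊔preds={}  new={1,3}  old={}  +wl: 
  step 3. node 2  ⊔preds={1,3}  new={0,1,3}  old={}  +wl: 1
  step 4. node 3  ⊔preds={0,1,2,3}  new={0,1,2,3}  old={}  +wl: 2
  step 5. node 4  ⊔preds={0,1,2,3}  new={1,2,3}  old={1,3}  +wl: 
  step 6. node 1  ⊔preds={0,1,2,3}  new={1,3}  stable
  step 7. node 2  ⊔preds={0,1,2,3}  new={0,1,2,3}  old={0,1,3}  +wl: 1,4
  step 8. node 1  ⊔preds={0,1,2,3}  new={1,3}  stable
  step 9. node 4  ⊔preds={0,1,2,3}  new={1,2,3}  stable

Least fixpoint reached:
  node 0: {0,1,2,3}
  node 1: {1,3}
  node 2: {0,1,2,3}
  node 3: {0,1,2,3}
  node 4: {1,2,3}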